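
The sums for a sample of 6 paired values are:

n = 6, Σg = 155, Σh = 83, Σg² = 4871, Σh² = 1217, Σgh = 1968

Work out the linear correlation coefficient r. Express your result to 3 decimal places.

r = (nΣgh − ΣgΣh) / √[(nΣg² − (Σg)²)(nΣh² − (Σh)²)]
Numerator: 6×1968 − 155×83 = -1057
Denominator: √[(29226 − 24025)(7302 − 6889)] = √[5201 × 413] = 1465.6101
r = -1057 / 1465.6101 ≈ -0.721

-0.721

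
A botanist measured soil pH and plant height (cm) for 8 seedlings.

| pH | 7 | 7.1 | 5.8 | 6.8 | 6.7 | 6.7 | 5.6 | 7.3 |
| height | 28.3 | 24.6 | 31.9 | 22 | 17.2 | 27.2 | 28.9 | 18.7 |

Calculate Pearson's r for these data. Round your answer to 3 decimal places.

-0.626

n = 8, Σx = 53, Σy = 198.8, Σx² = 353.72, Σy² = 5128.24, Σxy = 1303.21
nΣxy − ΣxΣy = 10425.68 − 10536.4 = -110.72
nΣx² − (Σx)² = 2829.76 − 2809 = 20.76; nΣy² − (Σy)² = 41025.92 − 39521.44 = 1504.48
r = -110.72 / √(20.76 × 1504.48) = -110.72 / 176.7286 ≈ -0.626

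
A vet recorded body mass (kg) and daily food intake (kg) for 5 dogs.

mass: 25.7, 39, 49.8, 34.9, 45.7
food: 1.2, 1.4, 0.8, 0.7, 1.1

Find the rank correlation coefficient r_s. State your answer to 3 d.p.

-0.200

Rank mass: 1, 3, 5, 2, 4
Rank food: 4, 5, 2, 1, 3
d = rank(mass) − rank(food): -3, -2, 3, 1, 1; Σd² = 24
ρ = 1 − 6Σd² / [n(n²−1)] = 1 − 6×24 / (5×24) = 1 − 144/120 ≈ -0.200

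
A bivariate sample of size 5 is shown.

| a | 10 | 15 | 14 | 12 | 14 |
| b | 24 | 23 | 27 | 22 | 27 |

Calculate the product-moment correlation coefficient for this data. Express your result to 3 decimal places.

0.326

n = 5, Σa = 65, Σb = 123, Σa² = 861, Σb² = 3047, Σab = 1605
nΣab − ΣaΣb = 8025 − 7995 = 30
nΣa² − (Σa)² = 4305 − 4225 = 80; nΣb² − (Σb)² = 15235 − 15129 = 106
r = 30 / √(80 × 106) = 30 / 92.0869 ≈ 0.326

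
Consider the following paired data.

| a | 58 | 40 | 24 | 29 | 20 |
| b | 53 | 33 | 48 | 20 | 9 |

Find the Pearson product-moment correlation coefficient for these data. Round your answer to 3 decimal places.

0.647

n = 5, Σa = 171, Σb = 163, Σa² = 6781, Σb² = 6683, Σab = 6306
nΣab − ΣaΣb = 31530 − 27873 = 3657
nΣa² − (Σa)² = 33905 − 29241 = 4664; nΣb² − (Σb)² = 33415 − 26569 = 6846
r = 3657 / √(4664 × 6846) = 3657 / 5650.6410 ≈ 0.647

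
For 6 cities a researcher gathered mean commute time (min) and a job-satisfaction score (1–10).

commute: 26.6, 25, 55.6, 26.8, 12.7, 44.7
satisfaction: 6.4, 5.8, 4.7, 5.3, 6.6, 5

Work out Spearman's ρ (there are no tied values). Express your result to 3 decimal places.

Rank commute: 3, 2, 6, 4, 1, 5
Rank satisfaction: 5, 4, 1, 3, 6, 2
d = rank(commute) − rank(satisfaction): -2, -2, 5, 1, -5, 3; Σd² = 68
ρ = 1 − 6Σd² / [n(n²−1)] = 1 − 6×68 / (6×35) = 1 − 408/210 ≈ -0.943

-0.943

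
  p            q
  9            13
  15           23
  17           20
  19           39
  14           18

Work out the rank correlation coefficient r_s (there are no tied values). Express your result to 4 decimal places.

0.9000

Rank p: 1, 3, 4, 5, 2
Rank q: 1, 4, 3, 5, 2
d = rank(p) − rank(q): 0, -1, 1, 0, 0; Σd² = 2
ρ = 1 − 6Σd² / [n(n²−1)] = 1 − 6×2 / (5×24) = 1 − 12/120 ≈ 0.9000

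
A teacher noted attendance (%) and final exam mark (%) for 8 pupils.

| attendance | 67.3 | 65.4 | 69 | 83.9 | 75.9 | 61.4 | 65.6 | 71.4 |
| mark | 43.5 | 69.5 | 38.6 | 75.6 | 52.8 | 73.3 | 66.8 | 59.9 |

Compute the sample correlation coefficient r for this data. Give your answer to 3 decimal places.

n = 8, Σx = 559.9, Σy = 480, Σx² = 39538.75, Σy² = 30138.8, Σxy = 33646.17
nΣxy − ΣxΣy = 269169.36 − 268752 = 417.36
nΣx² − (Σx)² = 316310 − 313488.01 = 2821.99; nΣy² − (Σy)² = 241110.4 − 230400 = 10710.4
r = 417.36 / √(2821.99 × 10710.4) = 417.36 / 5497.6942 ≈ 0.076

0.076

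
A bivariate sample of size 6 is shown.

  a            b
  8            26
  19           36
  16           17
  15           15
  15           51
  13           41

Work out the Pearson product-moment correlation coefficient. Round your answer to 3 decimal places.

n = 6, Σa = 86, Σb = 186, Σa² = 1300, Σb² = 6768, Σab = 2687
nΣab − ΣaΣb = 16122 − 15996 = 126
nΣa² − (Σa)² = 7800 − 7396 = 404; nΣb² − (Σb)² = 40608 − 34596 = 6012
r = 126 / √(404 × 6012) = 126 / 1558.4762 ≈ 0.081

0.081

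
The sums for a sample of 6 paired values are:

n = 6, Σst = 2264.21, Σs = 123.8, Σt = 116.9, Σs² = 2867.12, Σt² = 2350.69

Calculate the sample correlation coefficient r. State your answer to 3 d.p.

r = (nΣst − ΣsΣt) / √[(nΣs² − (Σs)²)(nΣt² − (Σt)²)]
Numerator: 6×2264.21 − 123.8×116.9 = -886.96
Denominator: √[(17202.72 − 15326.44)(14104.14 − 13665.61)] = √[1876.28 × 438.53] = 907.0860
r = -886.96 / 907.0860 ≈ -0.978

-0.978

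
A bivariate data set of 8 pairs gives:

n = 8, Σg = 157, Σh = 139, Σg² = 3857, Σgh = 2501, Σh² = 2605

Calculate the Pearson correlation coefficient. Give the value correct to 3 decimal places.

r = (nΣgh − ΣgΣh) / √[(nΣg² − (Σg)²)(nΣh² − (Σh)²)]
Numerator: 8×2501 − 157×139 = -1815
Denominator: √[(30856 − 24649)(20840 − 19321)] = √[6207 × 1519] = 3070.5754
r = -1815 / 3070.5754 ≈ -0.591

-0.591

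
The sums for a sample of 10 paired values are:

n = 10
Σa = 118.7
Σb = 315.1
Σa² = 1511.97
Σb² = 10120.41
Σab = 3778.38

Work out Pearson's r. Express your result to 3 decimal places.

r = (nΣab − ΣaΣb) / √[(nΣa² − (Σa)²)(nΣb² − (Σb)²)]
Numerator: 10×3778.38 − 118.7×315.1 = 381.43
Denominator: √[(15119.7 − 14089.69)(101204.1 − 99288.01)] = √[1030.01 × 1916.09] = 1404.8458
r = 381.43 / 1404.8458 ≈ 0.272

0.272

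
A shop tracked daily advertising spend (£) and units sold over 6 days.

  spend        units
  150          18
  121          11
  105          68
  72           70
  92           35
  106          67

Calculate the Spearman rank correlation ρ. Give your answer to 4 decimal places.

-0.7714

Rank spend: 6, 5, 3, 1, 2, 4
Rank units: 2, 1, 5, 6, 3, 4
d = rank(spend) − rank(units): 4, 4, -2, -5, -1, 0; Σd² = 62
ρ = 1 − 6Σd² / [n(n²−1)] = 1 − 6×62 / (6×35) = 1 − 372/210 ≈ -0.7714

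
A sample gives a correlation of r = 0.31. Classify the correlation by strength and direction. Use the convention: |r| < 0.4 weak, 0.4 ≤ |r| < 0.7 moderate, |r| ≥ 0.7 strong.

r = 0.31 > 0 so the relationship is positive.
|r| = 0.31, which falls in the weak range.

weak positive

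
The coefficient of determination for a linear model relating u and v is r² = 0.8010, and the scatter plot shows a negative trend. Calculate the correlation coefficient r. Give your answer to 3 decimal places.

|r| = √0.8010 = 0.895
The association is negative, so r = −0.895.

-0.895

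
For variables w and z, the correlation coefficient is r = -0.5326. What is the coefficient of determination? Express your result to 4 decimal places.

r² = (-0.5326)² = 0.2837

0.2837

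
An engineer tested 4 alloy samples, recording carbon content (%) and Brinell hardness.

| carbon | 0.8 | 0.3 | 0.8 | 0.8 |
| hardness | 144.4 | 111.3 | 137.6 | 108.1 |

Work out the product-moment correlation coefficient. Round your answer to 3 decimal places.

0.511

n = 4, Σx = 2.7, Σy = 501.4, Σx² = 2.01, Σy² = 63858.42, Σxy = 345.47
nΣxy − ΣxΣy = 1381.88 − 1353.78 = 28.1
nΣx² − (Σx)² = 8.04 − 7.29 = 0.75; nΣy² − (Σy)² = 255433.68 − 251401.96 = 4031.72
r = 28.1 / √(0.75 × 4031.72) = 28.1 / 54.9890 ≈ 0.511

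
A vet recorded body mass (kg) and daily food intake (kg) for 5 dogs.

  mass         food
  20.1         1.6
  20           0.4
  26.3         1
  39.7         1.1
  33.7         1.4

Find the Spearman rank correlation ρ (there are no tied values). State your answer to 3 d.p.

0.300

Rank mass: 2, 1, 3, 5, 4
Rank food: 5, 1, 2, 3, 4
d = rank(mass) − rank(food): -3, 0, 1, 2, 0; Σd² = 14
ρ = 1 − 6Σd² / [n(n²−1)] = 1 − 6×14 / (5×24) = 1 − 84/120 ≈ 0.300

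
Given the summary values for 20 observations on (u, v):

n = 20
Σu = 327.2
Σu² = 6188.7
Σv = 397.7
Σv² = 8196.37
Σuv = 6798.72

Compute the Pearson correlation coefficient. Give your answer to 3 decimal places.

0.596

r = (nΣuv − ΣuΣv) / √[(nΣu² − (Σu)²)(nΣv² − (Σv)²)]
Numerator: 20×6798.72 − 327.2×397.7 = 5846.96
Denominator: √[(123774 − 107059.84)(163927.4 − 158165.29)] = √[16714.16 × 5762.11] = 9813.7062
r = 5846.96 / 9813.7062 ≈ 0.596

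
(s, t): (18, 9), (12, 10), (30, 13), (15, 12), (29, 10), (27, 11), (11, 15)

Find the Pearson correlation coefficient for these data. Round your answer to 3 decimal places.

-0.185

n = 7, Σs = 142, Σt = 80, Σs² = 3284, Σt² = 940, Σst = 1604
nΣst − ΣsΣt = 11228 − 11360 = -132
nΣs² − (Σs)² = 22988 − 20164 = 2824; nΣt² − (Σt)² = 6580 − 6400 = 180
r = -132 / √(2824 × 180) = -132 / 712.9656 ≈ -0.185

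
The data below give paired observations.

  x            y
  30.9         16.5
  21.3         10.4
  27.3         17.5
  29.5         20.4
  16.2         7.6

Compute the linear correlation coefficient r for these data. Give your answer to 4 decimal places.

n = 5, Σx = 125.2, Σy = 72.4, Σx² = 3286.48, Σy² = 1160.58, Σxy = 1934.04
nΣxy − ΣxΣy = 9670.2 − 9064.48 = 605.72
nΣx² − (Σx)² = 16432.4 − 15675.04 = 757.36; nΣy² − (Σy)² = 5802.9 − 5241.76 = 561.14
r = 605.72 / √(757.36 × 561.14) = 605.72 / 651.9087 ≈ 0.9291

0.9291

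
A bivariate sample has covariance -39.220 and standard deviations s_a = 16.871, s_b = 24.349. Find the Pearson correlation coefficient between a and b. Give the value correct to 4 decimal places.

r = Cov(a,b) / (s_a · s_b) = -39.220 / (16.871 × 24.349)
  = -39.220 / 410.7920 ≈ -0.0955

-0.0955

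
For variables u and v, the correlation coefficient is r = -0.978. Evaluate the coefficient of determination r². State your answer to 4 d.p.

r² = (-0.978)² = 0.9565

0.9565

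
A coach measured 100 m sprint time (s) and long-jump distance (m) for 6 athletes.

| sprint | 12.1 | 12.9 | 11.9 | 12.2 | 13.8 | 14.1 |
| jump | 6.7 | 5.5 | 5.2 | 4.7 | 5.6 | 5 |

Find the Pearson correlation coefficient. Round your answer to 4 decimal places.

n = 6, Σx = 77, Σy = 32.7, Σx² = 992.52, Σy² = 180.63, Σxy = 419.02
nΣxy − ΣxΣy = 2514.12 − 2517.9 = -3.78
nΣx² − (Σx)² = 5955.12 − 5929 = 26.12; nΣy² − (Σy)² = 1083.78 − 1069.29 = 14.49
r = -3.78 / √(26.12 × 14.49) = -3.78 / 19.4545 ≈ -0.1943

-0.1943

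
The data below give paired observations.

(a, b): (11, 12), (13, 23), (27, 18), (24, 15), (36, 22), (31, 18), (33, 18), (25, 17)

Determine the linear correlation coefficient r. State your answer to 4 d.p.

0.3202

n = 8, Σa = 200, Σb = 143, Σa² = 5566, Σb² = 2643, Σab = 3646
nΣab − ΣaΣb = 29168 − 28600 = 568
nΣa² − (Σa)² = 44528 − 40000 = 4528; nΣb² − (Σb)² = 21144 − 20449 = 695
r = 568 / √(4528 × 695) = 568 / 1773.9673 ≈ 0.3202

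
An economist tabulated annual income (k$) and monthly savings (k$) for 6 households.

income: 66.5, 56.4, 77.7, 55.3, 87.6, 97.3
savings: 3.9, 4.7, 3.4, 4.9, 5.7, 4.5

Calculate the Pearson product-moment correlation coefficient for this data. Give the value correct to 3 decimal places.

n = 6, Σx = 440.8, Σy = 27.1, Σx² = 33839.64, Σy² = 125.61, Σxy = 1996.75
nΣxy − ΣxΣy = 11980.5 − 11945.68 = 34.82
nΣx² − (Σx)² = 203037.84 − 194304.64 = 8733.2; nΣy² − (Σy)² = 753.66 − 734.41 = 19.25
r = 34.82 / √(8733.2 × 19.25) = 34.82 / 410.0172 ≈ 0.085

0.085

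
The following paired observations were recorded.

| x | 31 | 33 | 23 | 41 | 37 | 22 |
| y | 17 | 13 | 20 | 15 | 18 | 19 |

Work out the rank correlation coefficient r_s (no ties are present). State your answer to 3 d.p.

-0.657

Rank x: 3, 4, 2, 6, 5, 1
Rank y: 3, 1, 6, 2, 4, 5
d = rank(x) − rank(y): 0, 3, -4, 4, 1, -4; Σd² = 58
ρ = 1 − 6Σd² / [n(n²−1)] = 1 − 6×58 / (6×35) = 1 − 348/210 ≈ -0.657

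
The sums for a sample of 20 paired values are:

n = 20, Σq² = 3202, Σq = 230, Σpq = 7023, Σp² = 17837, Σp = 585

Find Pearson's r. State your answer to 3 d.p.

0.465

r = (nΣpq − ΣpΣq) / √[(nΣp² − (Σp)²)(nΣq² − (Σq)²)]
Numerator: 20×7023 − 585×230 = 5910
Denominator: √[(356740 − 342225)(64040 − 52900)] = √[14515 × 11140] = 12716.0175
r = 5910 / 12716.0175 ≈ 0.465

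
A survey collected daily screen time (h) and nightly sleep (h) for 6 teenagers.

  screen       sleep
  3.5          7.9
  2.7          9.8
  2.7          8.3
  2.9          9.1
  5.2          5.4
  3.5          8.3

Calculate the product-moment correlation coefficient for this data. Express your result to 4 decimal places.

n = 6, Σx = 20.5, Σy = 48.8, Σx² = 74.53, Σy² = 408.2, Σxy = 160.04
nΣxy − ΣxΣy = 960.24 − 1000.4 = -40.16
nΣx² − (Σx)² = 447.18 − 420.25 = 26.93; nΣy² − (Σy)² = 2449.2 − 2381.44 = 67.76
r = -40.16 / √(26.93 × 67.76) = -40.16 / 42.7174 ≈ -0.9401

-0.9401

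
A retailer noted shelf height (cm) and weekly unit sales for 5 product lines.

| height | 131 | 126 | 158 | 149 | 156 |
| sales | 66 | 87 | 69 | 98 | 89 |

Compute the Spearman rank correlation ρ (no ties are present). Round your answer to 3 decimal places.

Rank height: 2, 1, 5, 3, 4
Rank sales: 1, 3, 2, 5, 4
d = rank(height) − rank(sales): 1, -2, 3, -2, 0; Σd² = 18
ρ = 1 − 6Σd² / [n(n²−1)] = 1 − 6×18 / (5×24) = 1 − 108/120 ≈ 0.100

0.100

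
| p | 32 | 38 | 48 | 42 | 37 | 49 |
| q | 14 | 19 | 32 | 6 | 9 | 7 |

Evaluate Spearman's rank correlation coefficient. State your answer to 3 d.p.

-0.143

Rank p: 1, 3, 5, 4, 2, 6
Rank q: 4, 5, 6, 1, 3, 2
d = rank(p) − rank(q): -3, -2, -1, 3, -1, 4; Σd² = 40
ρ = 1 − 6Σd² / [n(n²−1)] = 1 − 6×40 / (6×35) = 1 − 240/210 ≈ -0.143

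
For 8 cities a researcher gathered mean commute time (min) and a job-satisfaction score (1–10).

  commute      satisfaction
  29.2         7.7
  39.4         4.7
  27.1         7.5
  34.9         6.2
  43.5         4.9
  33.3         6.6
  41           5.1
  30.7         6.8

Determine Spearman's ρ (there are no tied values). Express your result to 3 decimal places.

-0.905

Rank commute: 2, 6, 1, 5, 8, 4, 7, 3
Rank satisfaction: 8, 1, 7, 4, 2, 5, 3, 6
d = rank(commute) − rank(satisfaction): -6, 5, -6, 1, 6, -1, 4, -3; Σd² = 160
ρ = 1 − 6Σd² / [n(n²−1)] = 1 − 6×160 / (8×63) = 1 − 960/504 ≈ -0.905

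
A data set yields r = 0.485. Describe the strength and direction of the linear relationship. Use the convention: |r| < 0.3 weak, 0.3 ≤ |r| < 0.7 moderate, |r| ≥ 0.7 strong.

r = 0.485 > 0 so the relationship is positive.
|r| = 0.485, which falls in the moderate range.

moderate positive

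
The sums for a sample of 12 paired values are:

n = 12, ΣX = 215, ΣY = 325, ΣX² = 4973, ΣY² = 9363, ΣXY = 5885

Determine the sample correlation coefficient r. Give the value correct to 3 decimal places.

0.078

r = (nΣXY − ΣXΣY) / √[(nΣX² − (ΣX)²)(nΣY² − (ΣY)²)]
Numerator: 12×5885 − 215×325 = 745
Denominator: √[(59676 − 46225)(112356 − 105625)] = √[13451 × 6731] = 9515.1816
r = 745 / 9515.1816 ≈ 0.078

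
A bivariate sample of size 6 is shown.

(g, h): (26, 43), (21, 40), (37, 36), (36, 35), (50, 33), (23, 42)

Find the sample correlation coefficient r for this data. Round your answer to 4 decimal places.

-0.8958

n = 6, Σg = 193, Σh = 229, Σg² = 6811, Σh² = 8823, Σgh = 7166
nΣgh − ΣgΣh = 42996 − 44197 = -1201
nΣg² − (Σg)² = 40866 − 37249 = 3617; nΣh² − (Σh)² = 52938 − 52441 = 497
r = -1201 / √(3617 × 497) = -1201 / 1340.7643 ≈ -0.8958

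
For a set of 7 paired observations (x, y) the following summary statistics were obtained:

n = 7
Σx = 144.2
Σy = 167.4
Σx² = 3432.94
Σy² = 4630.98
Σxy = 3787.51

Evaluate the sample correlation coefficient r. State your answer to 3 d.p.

0.629

r = (nΣxy − ΣxΣy) / √[(nΣx² − (Σx)²)(nΣy² − (Σy)²)]
Numerator: 7×3787.51 − 144.2×167.4 = 2373.49
Denominator: √[(24030.58 − 20793.64)(32416.86 − 28022.76)] = √[3236.94 × 4394.1] = 3771.3974
r = 2373.49 / 3771.3974 ≈ 0.629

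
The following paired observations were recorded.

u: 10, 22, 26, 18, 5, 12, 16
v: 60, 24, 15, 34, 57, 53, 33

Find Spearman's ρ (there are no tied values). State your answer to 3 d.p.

-0.929

Rank u: 2, 6, 7, 5, 1, 3, 4
Rank v: 7, 2, 1, 4, 6, 5, 3
d = rank(u) − rank(v): -5, 4, 6, 1, -5, -2, 1; Σd² = 108
ρ = 1 − 6Σd² / [n(n²−1)] = 1 − 6×108 / (7×48) = 1 − 648/336 ≈ -0.929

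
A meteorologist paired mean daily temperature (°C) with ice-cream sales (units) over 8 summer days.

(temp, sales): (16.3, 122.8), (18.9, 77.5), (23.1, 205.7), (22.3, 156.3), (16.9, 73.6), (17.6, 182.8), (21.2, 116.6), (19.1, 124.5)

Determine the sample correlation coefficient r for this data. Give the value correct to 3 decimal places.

0.516

n = 8, Σx = 155.4, Σy = 1059.8, Σx² = 3063.42, Σy² = 155756.88, Σxy = 21014.54
nΣxy − ΣxΣy = 168116.32 − 164692.92 = 3423.4
nΣx² − (Σx)² = 24507.36 − 24149.16 = 358.2; nΣy² − (Σy)² = 1246055.04 − 1123176.04 = 122879
r = 3423.4 / √(358.2 × 122879) = 3423.4 / 6634.3996 ≈ 0.516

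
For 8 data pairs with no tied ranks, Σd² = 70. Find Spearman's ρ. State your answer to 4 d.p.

0.1667

ρ = 1 − 6Σd² / [n(n²−1)] = 1 − 6×70 / (8×63)
  = 1 − 420/504 = 1 − 0.83333 ≈ 0.1667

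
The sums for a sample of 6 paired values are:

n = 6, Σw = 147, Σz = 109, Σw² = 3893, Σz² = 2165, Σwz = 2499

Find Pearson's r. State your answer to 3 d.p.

r = (nΣwz − ΣwΣz) / √[(nΣw² − (Σw)²)(nΣz² − (Σz)²)]
Numerator: 6×2499 − 147×109 = -1029
Denominator: √[(23358 − 21609)(12990 − 11881)] = √[1749 × 1109] = 1392.7099
r = -1029 / 1392.7099 ≈ -0.739

-0.739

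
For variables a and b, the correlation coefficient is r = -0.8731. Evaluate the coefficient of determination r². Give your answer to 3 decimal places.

0.762

r² = (-0.8731)² = 0.762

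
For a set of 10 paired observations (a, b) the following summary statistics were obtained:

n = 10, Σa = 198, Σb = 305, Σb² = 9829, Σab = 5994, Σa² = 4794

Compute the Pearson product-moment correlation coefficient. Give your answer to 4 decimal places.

-0.0664

r = (nΣab − ΣaΣb) / √[(nΣa² − (Σa)²)(nΣb² − (Σb)²)]
Numerator: 10×5994 − 198×305 = -450
Denominator: √[(47940 − 39204)(98290 − 93025)] = √[8736 × 5265] = 6781.9643
r = -450 / 6781.9643 ≈ -0.0664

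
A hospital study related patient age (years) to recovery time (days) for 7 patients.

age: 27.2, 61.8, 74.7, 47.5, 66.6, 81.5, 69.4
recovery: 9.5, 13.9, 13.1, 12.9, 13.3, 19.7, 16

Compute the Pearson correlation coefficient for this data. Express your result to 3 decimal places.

n = 7, Σx = 428.7, Σy = 98.4, Σx² = 28289.59, Σy² = 1442.46, Σxy = 6310.47
nΣxy − ΣxΣy = 44173.29 − 42184.08 = 1989.21
nΣx² − (Σx)² = 198027.13 − 183783.69 = 14243.44; nΣy² − (Σy)² = 10097.22 − 9682.56 = 414.66
r = 1989.21 / √(14243.44 × 414.66) = 1989.21 / 2430.2644 ≈ 0.819

0.819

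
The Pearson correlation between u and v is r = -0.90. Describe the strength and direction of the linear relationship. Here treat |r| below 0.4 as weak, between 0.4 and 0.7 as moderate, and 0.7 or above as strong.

r = -0.90 < 0 so the relationship is negative.
|r| = 0.90, which falls in the strong range.

strong negative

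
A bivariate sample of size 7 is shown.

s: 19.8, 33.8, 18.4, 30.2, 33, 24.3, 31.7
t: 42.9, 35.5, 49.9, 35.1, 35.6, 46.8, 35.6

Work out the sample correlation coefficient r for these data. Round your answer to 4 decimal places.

n = 7, Σs = 191.2, Σt = 281.4, Σs² = 5469.46, Σt² = 11547.64, Σst = 7468.06
nΣst − ΣsΣt = 52276.42 − 53803.68 = -1527.26
nΣs² − (Σs)² = 38286.22 − 36557.44 = 1728.78; nΣt² − (Σt)² = 80833.48 − 79185.96 = 1647.52
r = -1527.26 / √(1728.78 × 1647.52) = -1527.26 / 1687.6610 ≈ -0.9050

-0.9050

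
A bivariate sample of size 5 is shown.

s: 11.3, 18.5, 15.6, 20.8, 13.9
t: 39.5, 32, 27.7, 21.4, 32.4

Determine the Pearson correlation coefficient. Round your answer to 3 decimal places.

-0.854

n = 5, Σs = 80.1, Σt = 153, Σs² = 1339.15, Σt² = 4859.26, Σst = 2365.95
nΣst − ΣsΣt = 11829.75 − 12255.3 = -425.55
nΣs² − (Σs)² = 6695.75 − 6416.01 = 279.74; nΣt² − (Σt)² = 24296.3 − 23409 = 887.3
r = -425.55 / √(279.74 × 887.3) = -425.55 / 498.2101 ≈ -0.854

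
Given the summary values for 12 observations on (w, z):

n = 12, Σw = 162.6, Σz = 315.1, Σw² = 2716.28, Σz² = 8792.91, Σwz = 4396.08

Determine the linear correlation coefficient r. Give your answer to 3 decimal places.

r = (nΣwz − ΣwΣz) / √[(nΣw² − (Σw)²)(nΣz² − (Σz)²)]
Numerator: 12×4396.08 − 162.6×315.1 = 1517.7
Denominator: √[(32595.36 − 26438.76)(105514.92 − 99288.01)] = √[6156.6 × 6226.91] = 6191.6552
r = 1517.7 / 6191.6552 ≈ 0.245

0.245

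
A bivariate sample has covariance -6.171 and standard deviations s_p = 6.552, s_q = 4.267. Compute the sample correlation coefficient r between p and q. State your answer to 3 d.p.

-0.221

r = Cov(p,q) / (s_p · s_q) = -6.171 / (6.552 × 4.267)
  = -6.171 / 27.9574 ≈ -0.221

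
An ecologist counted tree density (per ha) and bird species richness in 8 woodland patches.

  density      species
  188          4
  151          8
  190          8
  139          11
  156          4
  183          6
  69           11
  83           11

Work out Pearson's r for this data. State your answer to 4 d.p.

n = 8, Σx = 1159, Σy = 63, Σx² = 183041, Σy² = 559, Σxy = 8403
nΣxy − ΣxΣy = 67224 − 73017 = -5793
nΣx² − (Σx)² = 1464328 − 1343281 = 121047; nΣy² − (Σy)² = 4472 − 3969 = 503
r = -5793 / √(121047 × 503) = -5793 / 7802.9892 ≈ -0.7424

-0.7424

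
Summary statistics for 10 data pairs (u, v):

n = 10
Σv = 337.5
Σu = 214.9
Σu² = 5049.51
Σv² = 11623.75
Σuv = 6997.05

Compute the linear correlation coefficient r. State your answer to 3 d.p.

-0.807

r = (nΣuv − ΣuΣv) / √[(nΣu² − (Σu)²)(nΣv² − (Σv)²)]
Numerator: 10×6997.05 − 214.9×337.5 = -2558.25
Denominator: √[(50495.1 − 46182.01)(116237.5 − 113906.25)] = √[4313.09 × 2331.25] = 3170.9448
r = -2558.25 / 3170.9448 ≈ -0.807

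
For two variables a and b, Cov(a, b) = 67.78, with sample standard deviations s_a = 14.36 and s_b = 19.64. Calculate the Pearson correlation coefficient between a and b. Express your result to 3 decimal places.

0.240

r = Cov(a,b) / (s_a · s_b) = 67.78 / (14.36 × 19.64)
  = 67.78 / 282.0304 ≈ 0.240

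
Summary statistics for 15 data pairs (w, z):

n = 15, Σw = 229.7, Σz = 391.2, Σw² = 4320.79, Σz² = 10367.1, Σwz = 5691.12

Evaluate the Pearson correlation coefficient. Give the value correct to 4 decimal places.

-0.8235

r = (nΣwz − ΣwΣz) / √[(nΣw² − (Σw)²)(nΣz² − (Σz)²)]
Numerator: 15×5691.12 − 229.7×391.2 = -4491.84
Denominator: √[(64811.85 − 52762.09)(155506.5 − 153037.44)] = √[12049.76 × 2469.06] = 5454.5009
r = -4491.84 / 5454.5009 ≈ -0.8235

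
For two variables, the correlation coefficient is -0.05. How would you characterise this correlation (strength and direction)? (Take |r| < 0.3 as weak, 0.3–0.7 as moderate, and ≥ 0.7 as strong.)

r = -0.05 < 0 so the relationship is negative.
|r| = 0.05, which falls in the weak range.

weak negative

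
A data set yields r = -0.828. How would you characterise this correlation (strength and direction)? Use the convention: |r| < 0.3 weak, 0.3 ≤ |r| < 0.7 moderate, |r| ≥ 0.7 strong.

strong negative

r = -0.828 < 0 so the relationship is negative.
|r| = 0.828, which falls in the strong range.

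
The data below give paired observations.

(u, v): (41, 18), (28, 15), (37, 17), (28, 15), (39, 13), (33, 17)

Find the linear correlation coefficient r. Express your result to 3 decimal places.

0.261

n = 6, Σu = 206, Σv = 95, Σu² = 7228, Σv² = 1521, Σuv = 3275
nΣuv − ΣuΣv = 19650 − 19570 = 80
nΣu² − (Σu)² = 43368 − 42436 = 932; nΣv² − (Σv)² = 9126 − 9025 = 101
r = 80 / √(932 × 101) = 80 / 306.8094 ≈ 0.261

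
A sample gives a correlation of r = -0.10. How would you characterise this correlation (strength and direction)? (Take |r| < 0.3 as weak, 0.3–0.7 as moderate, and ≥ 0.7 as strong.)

weak negative

r = -0.10 < 0 so the relationship is negative.
|r| = 0.10, which falls in the weak range.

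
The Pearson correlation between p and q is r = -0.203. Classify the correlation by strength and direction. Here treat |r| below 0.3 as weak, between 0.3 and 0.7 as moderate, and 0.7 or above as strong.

weak negative

r = -0.203 < 0 so the relationship is negative.
|r| = 0.203, which falls in the weak range.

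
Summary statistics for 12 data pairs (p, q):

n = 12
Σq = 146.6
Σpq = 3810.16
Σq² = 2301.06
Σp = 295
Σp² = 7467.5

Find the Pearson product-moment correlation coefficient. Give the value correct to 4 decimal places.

r = (nΣpq − ΣpΣq) / √[(nΣp² − (Σp)²)(nΣq² − (Σq)²)]
Numerator: 12×3810.16 − 295×146.6 = 2474.92
Denominator: √[(89610 − 87025)(27612.72 − 21491.56)] = √[2585 × 6121.16] = 3977.8384
r = 2474.92 / 3977.8384 ≈ 0.6222

0.6222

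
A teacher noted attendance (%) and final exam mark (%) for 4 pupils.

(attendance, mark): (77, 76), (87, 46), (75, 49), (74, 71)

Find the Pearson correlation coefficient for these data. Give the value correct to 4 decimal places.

-0.5644

n = 4, Σx = 313, Σy = 242, Σx² = 24599, Σy² = 15334, Σxy = 18783
nΣxy − ΣxΣy = 75132 − 75746 = -614
nΣx² − (Σx)² = 98396 − 97969 = 427; nΣy² − (Σy)² = 61336 − 58564 = 2772
r = -614 / √(427 × 2772) = -614 / 1087.9540 ≈ -0.5644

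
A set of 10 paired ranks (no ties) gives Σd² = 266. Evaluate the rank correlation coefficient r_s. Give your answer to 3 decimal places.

-0.612

ρ = 1 − 6Σd² / [n(n²−1)] = 1 − 6×266 / (10×99)
  = 1 − 1596/990 = 1 − 1.6121 ≈ -0.612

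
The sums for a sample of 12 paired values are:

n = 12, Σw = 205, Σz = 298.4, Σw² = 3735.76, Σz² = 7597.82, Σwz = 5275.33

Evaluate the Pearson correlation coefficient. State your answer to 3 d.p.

0.872

r = (nΣwz − ΣwΣz) / √[(nΣw² − (Σw)²)(nΣz² − (Σz)²)]
Numerator: 12×5275.33 − 205×298.4 = 2131.96
Denominator: √[(44829.12 − 42025)(91173.84 − 89042.56)] = √[2804.12 × 2131.28] = 2444.6605
r = 2131.96 / 2444.6605 ≈ 0.872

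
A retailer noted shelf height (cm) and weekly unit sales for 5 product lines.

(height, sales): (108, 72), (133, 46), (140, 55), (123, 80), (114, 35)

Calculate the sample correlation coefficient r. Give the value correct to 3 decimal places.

-0.178

n = 5, Σx = 618, Σy = 288, Σx² = 77078, Σy² = 17950, Σxy = 35424
nΣxy − ΣxΣy = 177120 − 177984 = -864
nΣx² − (Σx)² = 385390 − 381924 = 3466; nΣy² − (Σy)² = 89750 − 82944 = 6806
r = -864 / √(3466 × 6806) = -864 / 4856.9122 ≈ -0.178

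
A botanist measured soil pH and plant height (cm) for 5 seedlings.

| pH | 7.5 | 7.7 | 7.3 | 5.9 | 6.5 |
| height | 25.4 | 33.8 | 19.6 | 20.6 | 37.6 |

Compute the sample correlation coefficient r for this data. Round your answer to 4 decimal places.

0.1454

n = 5, Σx = 34.9, Σy = 137, Σx² = 245.89, Σy² = 4009.88, Σxy = 959.78
nΣxy − ΣxΣy = 4798.9 − 4781.3 = 17.6
nΣx² − (Σx)² = 1229.45 − 1218.01 = 11.44; nΣy² − (Σy)² = 20049.4 − 18769 = 1280.4
r = 17.6 / √(11.44 × 1280.4) = 17.6 / 121.0280 ≈ 0.1454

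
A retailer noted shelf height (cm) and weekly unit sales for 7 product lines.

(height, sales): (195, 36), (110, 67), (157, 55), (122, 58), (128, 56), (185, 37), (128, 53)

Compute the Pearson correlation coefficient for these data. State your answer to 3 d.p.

n = 7, Σx = 1025, Σy = 362, Σx² = 156651, Σy² = 19488, Σxy = 50898
nΣxy − ΣxΣy = 356286 − 371050 = -14764
nΣx² − (Σx)² = 1096557 − 1050625 = 45932; nΣy² − (Σy)² = 136416 − 131044 = 5372
r = -14764 / √(45932 × 5372) = -14764 / 15708.1732 ≈ -0.940

-0.940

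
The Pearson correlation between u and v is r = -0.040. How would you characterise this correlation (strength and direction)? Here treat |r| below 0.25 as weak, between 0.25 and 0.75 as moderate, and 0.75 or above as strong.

r = -0.040 < 0 so the relationship is negative.
|r| = 0.040, which falls in the weak range.

weak negative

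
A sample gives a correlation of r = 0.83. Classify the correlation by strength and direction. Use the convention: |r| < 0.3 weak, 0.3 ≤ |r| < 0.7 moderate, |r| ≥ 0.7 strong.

r = 0.83 > 0 so the relationship is positive.
|r| = 0.83, which falls in the strong range.

strong positive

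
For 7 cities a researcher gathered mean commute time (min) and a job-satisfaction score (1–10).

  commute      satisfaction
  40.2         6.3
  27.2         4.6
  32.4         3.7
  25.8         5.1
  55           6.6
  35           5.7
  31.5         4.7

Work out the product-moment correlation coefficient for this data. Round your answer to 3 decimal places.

0.737

n = 7, Σx = 247.1, Σy = 36.7, Σx² = 9313.53, Σy² = 198.69, Σxy = 1340.39
nΣxy − ΣxΣy = 9382.73 − 9068.57 = 314.16
nΣx² − (Σx)² = 65194.71 − 61058.41 = 4136.3; nΣy² − (Σy)² = 1390.83 − 1346.89 = 43.94
r = 314.16 / √(4136.3 × 43.94) = 314.16 / 426.3203 ≈ 0.737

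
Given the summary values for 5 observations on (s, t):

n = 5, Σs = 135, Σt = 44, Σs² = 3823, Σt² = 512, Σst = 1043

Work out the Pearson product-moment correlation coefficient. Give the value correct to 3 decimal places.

r = (nΣst − ΣsΣt) / √[(nΣs² − (Σs)²)(nΣt² − (Σt)²)]
Numerator: 5×1043 − 135×44 = -725
Denominator: √[(19115 − 18225)(2560 − 1936)] = √[890 × 624] = 745.2248
r = -725 / 745.2248 ≈ -0.973

-0.973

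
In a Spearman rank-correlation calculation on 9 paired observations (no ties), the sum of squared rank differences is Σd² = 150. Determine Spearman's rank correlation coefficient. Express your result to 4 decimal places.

-0.2500

ρ = 1 − 6Σd² / [n(n²−1)] = 1 − 6×150 / (9×80)
  = 1 − 900/720 = 1 − 1.25000 ≈ -0.2500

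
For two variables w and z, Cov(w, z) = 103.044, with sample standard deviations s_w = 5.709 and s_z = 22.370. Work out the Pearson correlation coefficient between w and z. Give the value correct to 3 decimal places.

0.807

r = Cov(w,z) / (s_w · s_z) = 103.044 / (5.709 × 22.370)
  = 103.044 / 127.7103 ≈ 0.807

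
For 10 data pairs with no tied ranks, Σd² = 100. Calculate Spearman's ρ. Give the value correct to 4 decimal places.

0.3939

ρ = 1 − 6Σd² / [n(n²−1)] = 1 − 6×100 / (10×99)
  = 1 − 600/990 = 1 − 0.60606 ≈ 0.3939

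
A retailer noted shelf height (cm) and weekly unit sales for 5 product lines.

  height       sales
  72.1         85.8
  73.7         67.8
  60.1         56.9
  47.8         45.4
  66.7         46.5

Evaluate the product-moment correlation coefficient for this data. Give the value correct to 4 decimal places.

0.7005

n = 5, Σx = 320.4, Σy = 302.4, Σx² = 20975.84, Σy² = 19419.5, Σxy = 19874.4
nΣxy − ΣxΣy = 99372 − 96888.96 = 2483.04
nΣx² − (Σx)² = 104879.2 − 102656.16 = 2223.04; nΣy² − (Σy)² = 97097.5 − 91445.76 = 5651.74
r = 2483.04 / √(2223.04 × 5651.74) = 2483.04 / 3544.5795 ≈ 0.7005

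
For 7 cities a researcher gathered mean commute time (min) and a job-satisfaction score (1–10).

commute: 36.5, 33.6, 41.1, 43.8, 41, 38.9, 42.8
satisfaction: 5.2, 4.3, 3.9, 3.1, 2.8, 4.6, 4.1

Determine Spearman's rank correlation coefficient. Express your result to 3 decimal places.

-0.643

Rank commute: 2, 1, 5, 7, 4, 3, 6
Rank satisfaction: 7, 5, 3, 2, 1, 6, 4
d = rank(commute) − rank(satisfaction): -5, -4, 2, 5, 3, -3, 2; Σd² = 92
ρ = 1 − 6Σd² / [n(n²−1)] = 1 − 6×92 / (7×48) = 1 − 552/336 ≈ -0.643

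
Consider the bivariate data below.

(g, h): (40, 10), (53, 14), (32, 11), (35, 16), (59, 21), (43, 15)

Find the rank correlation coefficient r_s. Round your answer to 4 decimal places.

Rank g: 3, 5, 1, 2, 6, 4
Rank h: 1, 3, 2, 5, 6, 4
d = rank(g) − rank(h): 2, 2, -1, -3, 0, 0; Σd² = 18
ρ = 1 − 6Σd² / [n(n²−1)] = 1 − 6×18 / (6×35) = 1 − 108/210 ≈ 0.4857

0.4857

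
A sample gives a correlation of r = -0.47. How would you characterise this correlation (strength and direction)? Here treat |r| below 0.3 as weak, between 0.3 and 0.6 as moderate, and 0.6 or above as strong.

moderate negative

r = -0.47 < 0 so the relationship is negative.
|r| = 0.47, which falls in the moderate range.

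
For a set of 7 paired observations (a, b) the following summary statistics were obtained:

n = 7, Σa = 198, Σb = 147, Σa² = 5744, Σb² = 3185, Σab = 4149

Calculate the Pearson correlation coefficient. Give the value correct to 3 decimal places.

r = (nΣab − ΣaΣb) / √[(nΣa² − (Σa)²)(nΣb² − (Σb)²)]
Numerator: 7×4149 − 198×147 = -63
Denominator: √[(40208 − 39204)(22295 − 21609)] = √[1004 × 686] = 829.9060
r = -63 / 829.9060 ≈ -0.076

-0.076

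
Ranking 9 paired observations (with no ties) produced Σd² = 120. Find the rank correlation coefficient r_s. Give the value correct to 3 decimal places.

0.000

ρ = 1 − 6Σd² / [n(n²−1)] = 1 − 6×120 / (9×80)
  = 1 − 720/720 = 1 − 1.0000 ≈ 0.000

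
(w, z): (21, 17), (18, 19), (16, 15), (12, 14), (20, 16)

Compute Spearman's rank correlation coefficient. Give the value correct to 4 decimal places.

Rank w: 5, 3, 2, 1, 4
Rank z: 4, 5, 2, 1, 3
d = rank(w) − rank(z): 1, -2, 0, 0, 1; Σd² = 6
ρ = 1 − 6Σd² / [n(n²−1)] = 1 − 6×6 / (5×24) = 1 − 36/120 ≈ 0.7000

0.7000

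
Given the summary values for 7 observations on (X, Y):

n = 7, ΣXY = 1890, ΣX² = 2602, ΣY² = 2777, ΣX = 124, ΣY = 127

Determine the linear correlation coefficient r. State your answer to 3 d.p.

-0.822

r = (nΣXY − ΣXΣY) / √[(nΣX² − (ΣX)²)(nΣY² − (ΣY)²)]
Numerator: 7×1890 − 124×127 = -2518
Denominator: √[(18214 − 15376)(19439 − 16129)] = √[2838 × 3310] = 3064.9274
r = -2518 / 3064.9274 ≈ -0.822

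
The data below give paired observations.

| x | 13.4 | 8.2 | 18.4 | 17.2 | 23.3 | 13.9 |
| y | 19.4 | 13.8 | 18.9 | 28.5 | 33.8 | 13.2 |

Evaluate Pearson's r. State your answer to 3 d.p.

0.824

n = 6, Σx = 94.4, Σy = 127.6, Σx² = 1617.3, Σy² = 3052.94, Σxy = 2182.1
nΣxy − ΣxΣy = 13092.6 − 12045.44 = 1047.16
nΣx² − (Σx)² = 9703.8 − 8911.36 = 792.44; nΣy² − (Σy)² = 18317.64 − 16281.76 = 2035.88
r = 1047.16 / √(792.44 × 2035.88) = 1047.16 / 1270.1625 ≈ 0.824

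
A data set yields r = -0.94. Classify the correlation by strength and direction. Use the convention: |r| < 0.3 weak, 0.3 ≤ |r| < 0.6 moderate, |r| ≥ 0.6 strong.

r = -0.94 < 0 so the relationship is negative.
|r| = 0.94, which falls in the strong range.

strong negative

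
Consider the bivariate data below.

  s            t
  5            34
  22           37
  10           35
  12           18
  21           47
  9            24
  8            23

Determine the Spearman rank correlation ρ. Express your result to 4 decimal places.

0.5000

Rank s: 1, 7, 4, 5, 6, 3, 2
Rank t: 4, 6, 5, 1, 7, 3, 2
d = rank(s) − rank(t): -3, 1, -1, 4, -1, 0, 0; Σd² = 28
ρ = 1 − 6Σd² / [n(n²−1)] = 1 − 6×28 / (7×48) = 1 − 168/336 ≈ 0.5000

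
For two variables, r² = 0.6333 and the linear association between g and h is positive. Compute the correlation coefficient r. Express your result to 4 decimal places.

0.7958

|r| = √0.6333 = 0.7958
The association is positive, so r = 0.7958.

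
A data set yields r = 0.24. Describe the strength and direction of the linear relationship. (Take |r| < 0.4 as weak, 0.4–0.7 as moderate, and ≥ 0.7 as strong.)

r = 0.24 > 0 so the relationship is positive.
|r| = 0.24, which falls in the weak range.

weak positive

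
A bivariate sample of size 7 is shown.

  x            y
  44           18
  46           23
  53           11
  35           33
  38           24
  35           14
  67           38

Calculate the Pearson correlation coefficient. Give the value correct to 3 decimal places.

n = 7, Σx = 318, Σy = 161, Σx² = 15244, Σy² = 4279, Σxy = 7536
nΣxy − ΣxΣy = 52752 − 51198 = 1554
nΣx² − (Σx)² = 106708 − 101124 = 5584; nΣy² − (Σy)² = 29953 − 25921 = 4032
r = 1554 / √(5584 × 4032) = 1554 / 4744.9645 ≈ 0.328

0.328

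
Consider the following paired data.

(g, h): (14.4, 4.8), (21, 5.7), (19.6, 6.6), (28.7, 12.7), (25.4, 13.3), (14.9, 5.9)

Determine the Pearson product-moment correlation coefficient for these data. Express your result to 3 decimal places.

n = 6, Σg = 124, Σh = 49, Σg² = 2723.38, Σh² = 472.08, Σgh = 1108.4
nΣgh − ΣgΣh = 6650.4 − 6076 = 574.4
nΣg² − (Σg)² = 16340.28 − 15376 = 964.28; nΣh² − (Σh)² = 2832.48 − 2401 = 431.48
r = 574.4 / √(964.28 × 431.48) = 574.4 / 645.0330 ≈ 0.890

0.890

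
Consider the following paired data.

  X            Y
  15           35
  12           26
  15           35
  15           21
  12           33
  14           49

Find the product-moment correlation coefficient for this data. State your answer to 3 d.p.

n = 6, ΣX = 83, ΣY = 199, ΣX² = 1159, ΣY² = 7057, ΣXY = 2759
nΣXY − ΣXΣY = 16554 − 16517 = 37
nΣX² − (ΣX)² = 6954 − 6889 = 65; nΣY² − (ΣY)² = 42342 − 39601 = 2741
r = 37 / √(65 × 2741) = 37 / 422.0960 ≈ 0.088

0.088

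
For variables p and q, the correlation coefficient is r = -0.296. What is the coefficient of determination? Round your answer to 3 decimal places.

r² = (-0.296)² = 0.088

0.088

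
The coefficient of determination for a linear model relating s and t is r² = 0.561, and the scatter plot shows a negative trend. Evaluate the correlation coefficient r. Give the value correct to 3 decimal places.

-0.749

|r| = √0.561 = 0.749
The association is negative, so r = −0.749.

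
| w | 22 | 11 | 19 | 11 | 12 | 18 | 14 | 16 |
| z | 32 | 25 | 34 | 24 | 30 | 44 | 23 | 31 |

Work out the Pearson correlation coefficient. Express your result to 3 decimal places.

n = 8, Σw = 123, Σz = 243, Σw² = 2007, Σz² = 7707, Σwz = 3859
nΣwz − ΣwΣz = 30872 − 29889 = 983
nΣw² − (Σw)² = 16056 − 15129 = 927; nΣz² − (Σz)² = 61656 − 59049 = 2607
r = 983 / √(927 × 2607) = 983 / 1554.5704 ≈ 0.632

0.632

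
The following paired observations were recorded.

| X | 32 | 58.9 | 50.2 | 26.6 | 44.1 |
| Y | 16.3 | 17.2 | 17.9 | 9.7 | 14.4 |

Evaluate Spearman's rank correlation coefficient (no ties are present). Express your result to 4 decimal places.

0.8000

Rank X: 2, 5, 4, 1, 3
Rank Y: 3, 4, 5, 1, 2
d = rank(X) − rank(Y): -1, 1, -1, 0, 1; Σd² = 4
ρ = 1 − 6Σd² / [n(n²−1)] = 1 − 6×4 / (5×24) = 1 − 24/120 ≈ 0.8000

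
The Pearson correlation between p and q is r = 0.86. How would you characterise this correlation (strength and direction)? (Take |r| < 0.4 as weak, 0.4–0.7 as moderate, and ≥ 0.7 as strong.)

strong positive

r = 0.86 > 0 so the relationship is positive.
|r| = 0.86, which falls in the strong range.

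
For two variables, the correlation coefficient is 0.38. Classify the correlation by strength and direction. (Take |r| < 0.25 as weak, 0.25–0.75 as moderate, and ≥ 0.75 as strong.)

r = 0.38 > 0 so the relationship is positive.
|r| = 0.38, which falls in the moderate range.

moderate positive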